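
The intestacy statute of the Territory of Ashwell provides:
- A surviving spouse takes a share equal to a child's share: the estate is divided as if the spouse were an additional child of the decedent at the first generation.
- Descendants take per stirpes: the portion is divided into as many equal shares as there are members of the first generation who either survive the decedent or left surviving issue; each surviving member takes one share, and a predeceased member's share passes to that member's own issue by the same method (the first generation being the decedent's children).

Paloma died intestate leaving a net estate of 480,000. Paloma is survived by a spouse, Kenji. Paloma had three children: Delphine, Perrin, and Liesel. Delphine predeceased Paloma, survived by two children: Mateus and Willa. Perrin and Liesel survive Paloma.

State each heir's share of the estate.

The spouse counts as an additional share at the children's level, so there are 4 primary shares of 120,000. Kenji takes one such share (120,000).
The children's combined portion (360,000) is divided into 3 shares of 120,000: Perrin and Liesel each take 120,000; Delphine's 120,000 share passes to Delphine's issue.
Delphine's share (120,000) is divided into 2 shares of 60,000: Mateus and Willa each take 60,000.

Kenji: 120,000; Mateus: 60,000; Willa: 60,000; Perrin: 120,000; Liesel: 120,000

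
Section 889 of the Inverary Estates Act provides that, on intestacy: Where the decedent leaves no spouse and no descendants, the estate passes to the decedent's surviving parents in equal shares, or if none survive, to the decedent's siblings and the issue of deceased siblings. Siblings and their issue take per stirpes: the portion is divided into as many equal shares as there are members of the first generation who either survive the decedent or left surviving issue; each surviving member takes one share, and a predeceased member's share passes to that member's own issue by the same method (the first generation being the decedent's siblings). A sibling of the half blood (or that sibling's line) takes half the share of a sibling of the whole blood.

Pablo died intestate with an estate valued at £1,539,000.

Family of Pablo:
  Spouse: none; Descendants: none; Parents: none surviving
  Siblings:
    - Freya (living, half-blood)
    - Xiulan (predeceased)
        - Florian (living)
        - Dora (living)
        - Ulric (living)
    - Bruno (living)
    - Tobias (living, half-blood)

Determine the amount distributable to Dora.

Dora receives £171,000.

The entire £1,539,000 passes to the siblings and their issue.
Counting each half-blood sibling's line as half a unit, there are 3 units in £1,539,000, so one unit is £513,000. Whole-blood lines (Xiulan and Bruno) take £513,000 each; half-blood lines (Freya and Tobias) take £256,500 each.
Xiulan's share (£513,000) is divided into 3 shares of £171,000: Florian, Dora, and Ulric each take £171,000.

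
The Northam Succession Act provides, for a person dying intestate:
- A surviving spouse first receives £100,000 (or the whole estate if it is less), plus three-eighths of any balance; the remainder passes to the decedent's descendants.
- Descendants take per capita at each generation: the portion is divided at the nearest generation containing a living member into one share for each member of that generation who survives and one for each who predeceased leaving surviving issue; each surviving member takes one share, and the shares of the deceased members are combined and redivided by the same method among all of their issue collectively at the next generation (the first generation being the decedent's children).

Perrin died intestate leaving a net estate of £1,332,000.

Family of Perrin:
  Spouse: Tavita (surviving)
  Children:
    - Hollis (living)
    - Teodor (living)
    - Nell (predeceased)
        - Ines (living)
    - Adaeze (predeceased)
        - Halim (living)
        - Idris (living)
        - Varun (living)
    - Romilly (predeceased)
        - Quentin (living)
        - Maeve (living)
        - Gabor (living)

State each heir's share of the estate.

Tavita first takes £100,000, leaving a balance of £1,232,000. Tavita then takes three-eighths of the balance (£462,000), for a total of £562,000. The remaining £770,000 passes to the descendants.
The descendants' portion (£770,000) is divided at the children's generation into 5 shares of £154,000. Hollis and Teodor each take £154,000. The 3 shares of the deceased (Nell, Adaeze, and Romilly) are combined into a pool of £462,000.
That pool (£462,000) is divided at the grandchildren's generation equally among Ines, Halim, Idris, Varun, Quentin, Maeve, and Gabor: £66,000 each.

Tavita: £562,000; Hollis: £154,000; Teodor: £154,000; Ines: £66,000; Halim: £66,000; Idris: £66,000; Varun: £66,000; Quentin: £66,000; Maeve: £66,000; Gabor: £66,000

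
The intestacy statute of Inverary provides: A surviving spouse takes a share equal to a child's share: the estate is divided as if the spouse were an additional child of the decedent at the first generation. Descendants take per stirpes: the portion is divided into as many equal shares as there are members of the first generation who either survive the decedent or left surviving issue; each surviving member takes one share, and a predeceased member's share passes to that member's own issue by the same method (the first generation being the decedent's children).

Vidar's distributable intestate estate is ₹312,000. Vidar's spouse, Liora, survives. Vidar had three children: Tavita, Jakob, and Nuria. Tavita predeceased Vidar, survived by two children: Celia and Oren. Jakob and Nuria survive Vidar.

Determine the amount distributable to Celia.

Celia receives ₹39,000.

The spouse counts as an additional share at the children's level, so there are 4 primary shares of ₹78,000. Liora takes one such share (₹78,000).
The children's combined portion (₹234,000) is divided into 3 shares of ₹78,000: Jakob and Nuria each take ₹78,000; Tavita's ₹78,000 share passes to Tavita's issue.
Tavita's share (₹78,000) is divided into 2 shares of ₹39,000: Celia and Oren each take ₹39,000.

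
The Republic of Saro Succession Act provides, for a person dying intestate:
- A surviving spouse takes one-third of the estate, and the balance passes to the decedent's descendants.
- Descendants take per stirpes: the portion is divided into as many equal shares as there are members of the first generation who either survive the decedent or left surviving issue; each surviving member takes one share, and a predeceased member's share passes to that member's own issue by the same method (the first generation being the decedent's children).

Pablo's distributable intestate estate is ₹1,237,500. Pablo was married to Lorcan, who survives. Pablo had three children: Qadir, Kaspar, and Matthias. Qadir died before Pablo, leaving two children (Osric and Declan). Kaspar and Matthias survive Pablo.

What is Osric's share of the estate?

Lorcan takes one-third of ₹1,237,500 = ₹412,500. The remaining ₹825,000 passes to the descendants.
The descendants' portion (₹825,000) is divided into 3 shares of ₹275,000: Kaspar and Matthias each take ₹275,000; Qadir's ₹275,000 share passes to Qadir's issue.
Qadir's share (₹275,000) is divided into 2 shares of ₹137,500: Osric and Declan each take ₹137,500.

Osric receives ₹137,500.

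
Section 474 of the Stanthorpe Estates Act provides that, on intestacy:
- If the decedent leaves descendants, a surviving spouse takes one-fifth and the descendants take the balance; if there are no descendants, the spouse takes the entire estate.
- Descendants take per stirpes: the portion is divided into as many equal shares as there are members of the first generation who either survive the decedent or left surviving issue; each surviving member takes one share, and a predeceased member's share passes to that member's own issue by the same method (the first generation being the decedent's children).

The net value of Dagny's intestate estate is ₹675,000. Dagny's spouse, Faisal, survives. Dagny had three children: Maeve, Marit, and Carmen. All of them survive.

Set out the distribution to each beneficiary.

Faisal takes one-fifth of ₹675,000 = ₹135,000. The remaining ₹540,000 passes to the descendants.
The descendants' portion (₹540,000) is divided into 3 shares of ₹180,000: Maeve, Marit, and Carmen each take ₹180,000.

Faisal: ₹135,000; Maeve: ₹180,000; Marit: ₹180,000; Carmen: ₹180,000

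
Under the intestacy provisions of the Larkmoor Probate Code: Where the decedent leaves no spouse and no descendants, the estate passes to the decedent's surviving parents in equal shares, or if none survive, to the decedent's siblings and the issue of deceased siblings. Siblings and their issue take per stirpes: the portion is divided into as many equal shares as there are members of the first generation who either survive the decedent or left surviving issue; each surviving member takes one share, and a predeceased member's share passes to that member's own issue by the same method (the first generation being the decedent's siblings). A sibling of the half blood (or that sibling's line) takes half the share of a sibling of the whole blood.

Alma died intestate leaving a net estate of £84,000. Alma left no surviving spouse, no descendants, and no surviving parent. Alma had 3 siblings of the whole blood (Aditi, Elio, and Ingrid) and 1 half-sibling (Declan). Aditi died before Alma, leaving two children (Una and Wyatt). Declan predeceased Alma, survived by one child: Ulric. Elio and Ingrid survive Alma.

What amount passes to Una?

Una receives £12,000.

The entire £84,000 passes to the siblings and their issue.
Counting each half-blood sibling's line as half a unit, there are 7/2 units in £84,000, so one unit is £24,000. Whole-blood lines (Aditi, Elio, and Ingrid) take £24,000 each; half-blood lines (Declan) take £12,000 each.
Aditi's share (£24,000) is divided into 2 shares of £12,000: Una and Wyatt each take £12,000.
Declan's share (£12,000) passes entirely to Ulric.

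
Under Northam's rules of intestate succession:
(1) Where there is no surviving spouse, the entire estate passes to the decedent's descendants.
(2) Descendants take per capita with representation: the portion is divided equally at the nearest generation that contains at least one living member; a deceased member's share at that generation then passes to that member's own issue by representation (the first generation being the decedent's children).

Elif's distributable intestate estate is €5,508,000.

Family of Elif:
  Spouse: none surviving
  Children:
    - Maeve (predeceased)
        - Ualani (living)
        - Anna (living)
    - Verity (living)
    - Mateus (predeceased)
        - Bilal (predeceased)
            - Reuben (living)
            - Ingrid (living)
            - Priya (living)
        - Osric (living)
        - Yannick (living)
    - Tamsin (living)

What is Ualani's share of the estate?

Ualani receives €688,500.

The entire €5,508,000 passes to the descendants.
That amount (€5,508,000) is divided into 4 shares of €1,377,000: Verity and Tamsin each take €1,377,000; Maeve's €1,377,000 share passes to Maeve's issue; Mateus's €1,377,000 share passes to Mateus's issue.
Maeve's share (€1,377,000) is divided into 2 shares of €688,500: Ualani and Anna each take €688,500.
Mateus's share (€1,377,000) is divided into 3 shares of €459,000: Osric and Yannick each take €459,000; Bilal's €459,000 share passes to Bilal's issue.
Bilal's share (€459,000) is divided into 3 shares of €153,000: Reuben, Ingrid, and Priya each take €153,000.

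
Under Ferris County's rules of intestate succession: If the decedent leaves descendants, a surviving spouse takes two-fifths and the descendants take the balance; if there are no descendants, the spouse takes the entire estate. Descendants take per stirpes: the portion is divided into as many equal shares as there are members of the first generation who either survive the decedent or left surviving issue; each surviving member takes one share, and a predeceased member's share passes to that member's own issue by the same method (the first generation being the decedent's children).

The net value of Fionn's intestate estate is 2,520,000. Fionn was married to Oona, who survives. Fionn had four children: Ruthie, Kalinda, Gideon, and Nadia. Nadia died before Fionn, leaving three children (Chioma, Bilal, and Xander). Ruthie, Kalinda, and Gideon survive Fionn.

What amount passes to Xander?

Xander receives 126,000.

Oona takes two-fifths of 2,520,000 = 1,008,000. The remaining 1,512,000 passes to the descendants.
The descendants' portion (1,512,000) is divided into 4 shares of 378,000: Ruthie, Kalinda, and Gideon each take 378,000; Nadia's 378,000 share passes to Nadia's issue.
Nadia's share (378,000) is divided into 3 shares of 126,000: Chioma, Bilal, and Xander each take 126,000.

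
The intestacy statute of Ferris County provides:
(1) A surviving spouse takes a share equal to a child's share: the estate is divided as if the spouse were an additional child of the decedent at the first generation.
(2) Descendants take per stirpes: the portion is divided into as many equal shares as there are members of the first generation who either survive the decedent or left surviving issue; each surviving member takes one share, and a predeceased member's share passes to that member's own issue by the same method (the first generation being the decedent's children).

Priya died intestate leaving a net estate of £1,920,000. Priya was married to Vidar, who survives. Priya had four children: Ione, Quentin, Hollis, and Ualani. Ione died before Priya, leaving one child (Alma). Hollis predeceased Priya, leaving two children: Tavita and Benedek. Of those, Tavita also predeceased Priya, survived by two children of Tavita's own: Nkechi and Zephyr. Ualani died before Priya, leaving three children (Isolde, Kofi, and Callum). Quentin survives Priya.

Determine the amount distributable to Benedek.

Benedek receives £192,000.

The spouse counts as an additional share at the children's level, so there are 5 primary shares of £384,000. Vidar takes one such share (£384,000).
The children's combined portion (£1,536,000) is divided into 4 shares of £384,000: Quentin takes £384,000; Ione's £384,000 share passes to Ione's issue; Hollis's £384,000 share passes to Hollis's issue; Ualani's £384,000 share passes to Ualani's issue.
Ione's share (£384,000) passes entirely to Alma.
Hollis's share (£384,000) is divided into 2 shares of £192,000: Benedek takes £192,000; Tavita's £192,000 share passes to Tavita's issue.
Tavita's share (£192,000) is divided into 2 shares of £96,000: Nkechi and Zephyr each take £96,000.
Ualani's share (£384,000) is divided into 3 shares of £128,000: Isolde, Kofi, and Callum each take £128,000.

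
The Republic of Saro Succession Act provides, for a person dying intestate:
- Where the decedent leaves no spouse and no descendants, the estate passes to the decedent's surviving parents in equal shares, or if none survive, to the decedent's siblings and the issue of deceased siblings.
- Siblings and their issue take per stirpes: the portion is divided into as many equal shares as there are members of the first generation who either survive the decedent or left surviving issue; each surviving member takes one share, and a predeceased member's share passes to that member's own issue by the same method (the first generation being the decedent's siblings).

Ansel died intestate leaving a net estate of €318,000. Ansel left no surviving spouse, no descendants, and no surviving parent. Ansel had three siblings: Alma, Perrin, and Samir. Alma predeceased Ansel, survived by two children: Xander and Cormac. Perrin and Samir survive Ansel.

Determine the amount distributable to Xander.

Xander receives €53,000.

The entire €318,000 passes to the siblings and their issue.
That amount (€318,000) is divided into 3 shares of €106,000: Perrin and Samir each take €106,000; Alma's €106,000 share passes to Alma's issue.
Alma's share (€106,000) is divided into 2 shares of €53,000: Xander and Cormac each take €53,000.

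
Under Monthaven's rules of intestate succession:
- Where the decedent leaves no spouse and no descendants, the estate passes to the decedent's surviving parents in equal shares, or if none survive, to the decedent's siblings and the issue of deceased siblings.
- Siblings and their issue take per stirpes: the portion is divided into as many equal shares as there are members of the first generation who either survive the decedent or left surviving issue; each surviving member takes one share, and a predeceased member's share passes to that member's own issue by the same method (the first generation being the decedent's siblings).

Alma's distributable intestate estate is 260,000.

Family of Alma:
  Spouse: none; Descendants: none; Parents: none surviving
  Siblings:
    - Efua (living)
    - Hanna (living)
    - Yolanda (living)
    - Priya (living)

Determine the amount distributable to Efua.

Efua receives 65,000.

The entire 260,000 passes to the siblings and their issue.
That amount (260,000) is divided into 4 shares of 65,000: Efua, Hanna, Yolanda, and Priya each take 65,000.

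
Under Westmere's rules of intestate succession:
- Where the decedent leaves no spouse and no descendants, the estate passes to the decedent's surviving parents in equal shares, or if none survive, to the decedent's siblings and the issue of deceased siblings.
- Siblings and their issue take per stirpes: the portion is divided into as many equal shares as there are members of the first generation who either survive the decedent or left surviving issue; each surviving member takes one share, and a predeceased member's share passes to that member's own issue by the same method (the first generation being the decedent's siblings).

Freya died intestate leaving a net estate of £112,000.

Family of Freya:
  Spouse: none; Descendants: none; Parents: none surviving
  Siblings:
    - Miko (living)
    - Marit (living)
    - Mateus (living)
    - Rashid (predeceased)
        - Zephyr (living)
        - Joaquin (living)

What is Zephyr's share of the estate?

Zephyr receives £14,000.

The entire £112,000 passes to the siblings and their issue.
That amount (£112,000) is divided into 4 shares of £28,000: Miko, Marit, and Mateus each take £28,000; Rashid's £28,000 share passes to Rashid's issue.
Rashid's share (£28,000) is divided into 2 shares of £14,000: Zephyr and Joaquin each take £14,000.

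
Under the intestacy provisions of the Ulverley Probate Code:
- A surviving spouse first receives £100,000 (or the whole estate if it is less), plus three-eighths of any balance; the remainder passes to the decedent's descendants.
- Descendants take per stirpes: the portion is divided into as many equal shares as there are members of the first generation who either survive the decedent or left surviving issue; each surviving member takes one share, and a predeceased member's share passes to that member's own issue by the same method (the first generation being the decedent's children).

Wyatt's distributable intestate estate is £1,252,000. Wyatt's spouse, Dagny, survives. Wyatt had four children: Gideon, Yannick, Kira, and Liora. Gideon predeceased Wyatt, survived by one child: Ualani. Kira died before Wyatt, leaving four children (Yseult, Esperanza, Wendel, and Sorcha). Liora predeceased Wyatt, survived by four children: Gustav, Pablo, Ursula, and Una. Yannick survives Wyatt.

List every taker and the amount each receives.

Dagny: £532,000; Ualani: £180,000; Yannick: £180,000; Yseult: £45,000; Esperanza: £45,000; Wendel: £45,000; Sorcha: £45,000; Gustav: £45,000; Pablo: £45,000; Ursula: £45,000; Una: £45,000

Dagny first takes £100,000, leaving a balance of £1,152,000. Dagny then takes three-eighths of the balance (£432,000), for a total of £532,000. The remaining £720,000 passes to the descendants.
The descendants' portion (£720,000) is divided into 4 shares of £180,000: Yannick takes £180,000; Gideon's £180,000 share passes to Gideon's issue; Kira's £180,000 share passes to Kira's issue; Liora's £180,000 share passes to Liora's issue.
Gideon's share (£180,000) passes entirely to Ualani.
Kira's share (£180,000) is divided into 4 shares of £45,000: Yseult, Esperanza, Wendel, and Sorcha each take £45,000.
Liora's share (£180,000) is divided into 4 shares of £45,000: Gustav, Pablo, Ursula, and Una each take £45,000.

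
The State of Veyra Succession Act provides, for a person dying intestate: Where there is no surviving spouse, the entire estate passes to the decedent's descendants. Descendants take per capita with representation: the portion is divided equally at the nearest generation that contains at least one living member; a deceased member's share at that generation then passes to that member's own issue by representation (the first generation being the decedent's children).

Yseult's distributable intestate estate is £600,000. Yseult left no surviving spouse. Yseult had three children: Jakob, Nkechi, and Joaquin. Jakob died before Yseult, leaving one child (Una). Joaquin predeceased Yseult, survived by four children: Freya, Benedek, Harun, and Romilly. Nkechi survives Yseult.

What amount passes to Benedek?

The entire £600,000 passes to the descendants.
That amount (£600,000) is divided into 3 shares of £200,000: Nkechi takes £200,000; Jakob's £200,000 share passes to Jakob's issue; Joaquin's £200,000 share passes to Joaquin's issue.
Jakob's share (£200,000) passes entirely to Una.
Joaquin's share (£200,000) is divided into 4 shares of £50,000: Freya, Benedek, Harun, and Romilly each take £50,000.

Benedek receives £50,000.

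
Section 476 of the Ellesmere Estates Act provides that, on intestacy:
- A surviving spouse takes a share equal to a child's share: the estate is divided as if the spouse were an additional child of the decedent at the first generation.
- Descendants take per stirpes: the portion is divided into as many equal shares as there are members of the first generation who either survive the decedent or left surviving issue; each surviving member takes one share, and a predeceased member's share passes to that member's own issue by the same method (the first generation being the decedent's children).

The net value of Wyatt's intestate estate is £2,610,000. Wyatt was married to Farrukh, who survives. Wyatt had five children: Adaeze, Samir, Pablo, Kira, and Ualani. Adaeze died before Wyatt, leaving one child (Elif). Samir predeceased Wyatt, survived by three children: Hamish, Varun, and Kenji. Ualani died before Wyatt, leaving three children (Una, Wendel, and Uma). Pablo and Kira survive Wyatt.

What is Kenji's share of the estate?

The spouse counts as an additional share at the children's level, so there are 6 primary shares of £435,000. Farrukh takes one such share (£435,000).
The children's combined portion (£2,175,000) is divided into 5 shares of £435,000: Pablo and Kira each take £435,000; Adaeze's £435,000 share passes to Adaeze's issue; Samir's £435,000 share passes to Samir's issue; Ualani's £435,000 share passes to Ualani's issue.
Adaeze's share (£435,000) passes entirely to Elif.
Samir's share (£435,000) is divided into 3 shares of £145,000: Hamish, Varun, and Kenji each take £145,000.
Ualani's share (£435,000) is divided into 3 shares of £145,000: Una, Wendel, and Uma each take £145,000.

Kenji receives £145,000.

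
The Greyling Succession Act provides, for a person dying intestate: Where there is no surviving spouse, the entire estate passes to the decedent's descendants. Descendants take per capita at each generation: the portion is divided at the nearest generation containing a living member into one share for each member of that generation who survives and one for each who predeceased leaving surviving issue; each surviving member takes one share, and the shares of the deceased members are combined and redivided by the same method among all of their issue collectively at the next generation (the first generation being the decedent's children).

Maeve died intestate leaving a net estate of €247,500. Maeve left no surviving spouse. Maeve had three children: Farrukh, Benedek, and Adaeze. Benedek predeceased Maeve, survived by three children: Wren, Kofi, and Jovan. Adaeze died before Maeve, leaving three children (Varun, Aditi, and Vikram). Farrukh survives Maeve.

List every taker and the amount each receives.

The entire €247,500 passes to the descendants.
That amount (€247,500) is divided at the children's generation into 3 shares of €82,500. Farrukh takes €82,500. The 2 shares of the deceased (Benedek and Adaeze) are combined into a pool of €165,000.
That pool (€165,000) is divided at the grandchildren's generation equally among Wren, Kofi, Jovan, Varun, Aditi, and Vikram: €27,500 each.

Farrukh: €82,500; Wren: €27,500; Kofi: €27,500; Jovan: €27,500; Varun: €27,500; Aditi: €27,500; Vikram: €27,500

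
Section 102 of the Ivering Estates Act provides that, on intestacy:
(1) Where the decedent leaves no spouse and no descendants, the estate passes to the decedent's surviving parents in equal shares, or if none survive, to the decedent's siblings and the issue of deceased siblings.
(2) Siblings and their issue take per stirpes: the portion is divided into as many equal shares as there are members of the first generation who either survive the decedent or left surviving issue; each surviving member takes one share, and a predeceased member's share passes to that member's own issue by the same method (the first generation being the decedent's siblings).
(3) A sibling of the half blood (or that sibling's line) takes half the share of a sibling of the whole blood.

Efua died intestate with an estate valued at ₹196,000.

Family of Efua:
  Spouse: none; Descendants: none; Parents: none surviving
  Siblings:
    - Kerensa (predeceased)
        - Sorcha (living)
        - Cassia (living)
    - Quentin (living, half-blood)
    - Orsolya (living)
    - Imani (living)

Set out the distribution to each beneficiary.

Sorcha: ₹28,000; Cassia: ₹28,000; Quentin: ₹28,000; Orsolya: ₹56,000; Imani: ₹56,000

The entire ₹196,000 passes to the siblings and their issue.
Counting each half-blood sibling's line as half a unit, there are 7/2 units in ₹196,000, so one unit is ₹56,000. Whole-blood lines (Kerensa, Orsolya, and Imani) take ₹56,000 each; half-blood lines (Quentin) take ₹28,000 each.
Kerensa's share (₹56,000) is divided into 2 shares of ₹28,000: Sorcha and Cassia each take ₹28,000.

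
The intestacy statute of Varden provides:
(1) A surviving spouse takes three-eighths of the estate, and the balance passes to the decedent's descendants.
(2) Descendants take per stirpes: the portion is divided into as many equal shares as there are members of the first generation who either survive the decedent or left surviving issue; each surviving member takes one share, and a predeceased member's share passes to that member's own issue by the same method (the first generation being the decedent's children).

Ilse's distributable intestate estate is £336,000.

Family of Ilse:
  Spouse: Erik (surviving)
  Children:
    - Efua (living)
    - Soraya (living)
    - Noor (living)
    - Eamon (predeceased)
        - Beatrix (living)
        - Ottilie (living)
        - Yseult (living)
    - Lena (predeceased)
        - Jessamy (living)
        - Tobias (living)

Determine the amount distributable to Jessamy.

Erik takes three-eighths of £336,000 = £126,000. The remaining £210,000 passes to the descendants.
The descendants' portion (£210,000) is divided into 5 shares of £42,000: Efua, Soraya, and Noor each take £42,000; Eamon's £42,000 share passes to Eamon's issue; Lena's £42,000 share passes to Lena's issue.
Eamon's share (£42,000) is divided into 3 shares of £14,000: Beatrix, Ottilie, and Yseult each take £14,000.
Lena's share (£42,000) is divided into 2 shares of £21,000: Jessamy and Tobias each take £21,000.

Jessamy receives £21,000.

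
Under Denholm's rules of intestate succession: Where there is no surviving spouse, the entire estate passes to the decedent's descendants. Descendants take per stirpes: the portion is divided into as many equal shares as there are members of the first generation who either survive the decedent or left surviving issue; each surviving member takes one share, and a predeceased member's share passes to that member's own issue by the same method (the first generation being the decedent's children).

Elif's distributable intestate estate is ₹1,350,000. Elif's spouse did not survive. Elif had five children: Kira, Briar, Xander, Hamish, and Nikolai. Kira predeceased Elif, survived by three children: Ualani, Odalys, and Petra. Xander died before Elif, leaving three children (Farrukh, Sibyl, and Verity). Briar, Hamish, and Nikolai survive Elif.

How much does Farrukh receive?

Farrukh receives ₹90,000.

The entire ₹1,350,000 passes to the descendants.
That amount (₹1,350,000) is divided into 5 shares of ₹270,000: Briar, Hamish, and Nikolai each take ₹270,000; Kira's ₹270,000 share passes to Kira's issue; Xander's ₹270,000 share passes to Xander's issue.
Kira's share (₹270,000) is divided into 3 shares of ₹90,000: Ualani, Odalys, and Petra each take ₹90,000.
Xander's share (₹270,000) is divided into 3 shares of ₹90,000: Farrukh, Sibyl, and Verity each take ₹90,000.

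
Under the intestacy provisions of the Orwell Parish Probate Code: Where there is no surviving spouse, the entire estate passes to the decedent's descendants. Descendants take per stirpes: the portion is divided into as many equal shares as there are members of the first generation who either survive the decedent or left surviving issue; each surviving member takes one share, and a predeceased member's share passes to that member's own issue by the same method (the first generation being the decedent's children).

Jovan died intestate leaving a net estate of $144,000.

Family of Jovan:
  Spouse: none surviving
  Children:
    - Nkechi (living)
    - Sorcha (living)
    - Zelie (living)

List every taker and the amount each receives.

Nkechi: $48,000; Sorcha: $48,000; Zelie: $48,000

The entire $144,000 passes to the descendants.
That amount ($144,000) is divided into 3 shares of $48,000: Nkechi, Sorcha, and Zelie each take $48,000.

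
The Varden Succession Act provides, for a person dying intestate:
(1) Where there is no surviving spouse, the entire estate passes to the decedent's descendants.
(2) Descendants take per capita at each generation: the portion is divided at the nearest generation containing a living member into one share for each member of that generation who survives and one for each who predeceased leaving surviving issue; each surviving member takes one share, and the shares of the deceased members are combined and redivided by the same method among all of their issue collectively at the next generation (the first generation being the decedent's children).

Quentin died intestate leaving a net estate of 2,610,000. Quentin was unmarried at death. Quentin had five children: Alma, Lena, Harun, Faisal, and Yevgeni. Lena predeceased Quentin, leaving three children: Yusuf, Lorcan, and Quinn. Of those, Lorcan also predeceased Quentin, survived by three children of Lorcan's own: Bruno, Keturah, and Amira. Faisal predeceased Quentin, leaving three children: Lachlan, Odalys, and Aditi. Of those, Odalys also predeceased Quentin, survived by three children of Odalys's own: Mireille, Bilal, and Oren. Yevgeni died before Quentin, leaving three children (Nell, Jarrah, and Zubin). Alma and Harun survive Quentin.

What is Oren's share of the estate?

The entire 2,610,000 passes to the descendants.
That amount (2,610,000) is divided at the children's generation into 5 shares of 522,000. Alma and Harun each take 522,000. The 3 shares of the deceased (Lena, Faisal, and Yevgeni) are combined into a pool of 1,566,000.
That pool (1,566,000) is divided at the grandchildren's generation into 9 shares of 174,000. Yusuf, Quinn, Lachlan, Aditi, Nell, Jarrah, and Zubin each take 174,000. The 2 shares of the deceased (Lorcan and Odalys) are combined into a pool of 348,000.
That pool (348,000) is divided at the great-grandchildren's generation equally among Bruno, Keturah, Amira, Mireille, Bilal, and Oren: 58,000 each.

Oren receives 58,000.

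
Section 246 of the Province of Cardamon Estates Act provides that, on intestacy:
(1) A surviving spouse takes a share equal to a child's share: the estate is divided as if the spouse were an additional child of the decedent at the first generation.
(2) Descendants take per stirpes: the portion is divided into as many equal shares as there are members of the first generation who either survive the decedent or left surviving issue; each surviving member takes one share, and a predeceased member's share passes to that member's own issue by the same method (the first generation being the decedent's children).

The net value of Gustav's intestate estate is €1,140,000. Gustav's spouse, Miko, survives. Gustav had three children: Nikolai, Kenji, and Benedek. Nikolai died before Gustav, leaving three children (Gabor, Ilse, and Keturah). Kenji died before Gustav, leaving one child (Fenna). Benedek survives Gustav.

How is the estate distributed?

The spouse counts as an additional share at the children's level, so there are 4 primary shares of €285,000. Miko takes one such share (€285,000).
The children's combined portion (€855,000) is divided into 3 shares of €285,000: Benedek takes €285,000; Nikolai's €285,000 share passes to Nikolai's issue; Kenji's €285,000 share passes to Kenji's issue.
Nikolai's share (€285,000) is divided into 3 shares of €95,000: Gabor, Ilse, and Keturah each take €95,000.
Kenji's share (€285,000) passes entirely to Fenna.

Miko: €285,000; Gabor: €95,000; Ilse: €95,000; Keturah: €95,000; Fenna: €285,000; Benedek: €285,000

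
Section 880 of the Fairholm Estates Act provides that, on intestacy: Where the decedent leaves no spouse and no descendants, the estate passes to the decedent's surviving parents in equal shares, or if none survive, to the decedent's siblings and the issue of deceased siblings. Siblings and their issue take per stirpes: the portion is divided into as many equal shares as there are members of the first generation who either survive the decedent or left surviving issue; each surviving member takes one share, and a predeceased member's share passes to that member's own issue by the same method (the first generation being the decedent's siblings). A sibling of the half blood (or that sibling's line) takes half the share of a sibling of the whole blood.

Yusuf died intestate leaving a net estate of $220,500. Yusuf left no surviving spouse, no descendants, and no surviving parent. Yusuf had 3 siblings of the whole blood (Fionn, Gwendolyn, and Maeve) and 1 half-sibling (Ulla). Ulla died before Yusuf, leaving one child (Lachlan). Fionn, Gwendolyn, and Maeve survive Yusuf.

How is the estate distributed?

The entire $220,500 passes to the siblings and their issue.
Counting each half-blood sibling's line as half a unit, there are 7/2 units in $220,500, so one unit is $63,000. Whole-blood lines (Fionn, Gwendolyn, and Maeve) take $63,000 each; half-blood lines (Ulla) take $31,500 each.
Ulla's share ($31,500) passes entirely to Lachlan.

Lachlan: $31,500; Fionn: $63,000; Gwendolyn: $63,000; Maeve: $63,000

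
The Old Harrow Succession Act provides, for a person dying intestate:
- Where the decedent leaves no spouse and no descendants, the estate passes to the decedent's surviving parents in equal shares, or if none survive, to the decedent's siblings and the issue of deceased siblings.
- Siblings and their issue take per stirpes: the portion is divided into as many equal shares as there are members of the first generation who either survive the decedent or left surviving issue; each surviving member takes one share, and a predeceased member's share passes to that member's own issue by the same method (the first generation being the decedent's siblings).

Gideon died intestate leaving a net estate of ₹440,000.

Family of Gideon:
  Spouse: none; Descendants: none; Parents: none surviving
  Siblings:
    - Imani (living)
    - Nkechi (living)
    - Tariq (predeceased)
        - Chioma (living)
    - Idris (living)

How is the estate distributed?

The entire ₹440,000 passes to the siblings and their issue.
That amount (₹440,000) is divided into 4 shares of ₹110,000: Imani, Nkechi, and Idris each take ₹110,000; Tariq's ₹110,000 share passes to Tariq's issue.
Tariq's share (₹110,000) passes entirely to Chioma.

Imani: ₹110,000; Nkechi: ₹110,000; Chioma: ₹110,000; Idris: ₹110,000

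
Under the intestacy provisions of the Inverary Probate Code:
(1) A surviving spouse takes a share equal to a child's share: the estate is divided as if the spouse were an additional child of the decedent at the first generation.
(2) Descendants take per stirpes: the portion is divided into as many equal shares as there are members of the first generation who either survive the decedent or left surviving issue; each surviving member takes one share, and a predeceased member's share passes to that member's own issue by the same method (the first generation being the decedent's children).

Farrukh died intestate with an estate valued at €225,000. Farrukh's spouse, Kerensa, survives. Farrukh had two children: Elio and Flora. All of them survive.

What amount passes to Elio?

The spouse counts as an additional share at the children's level, so there are 3 primary shares of €75,000. Kerensa takes one such share (€75,000).
The children's combined portion (€150,000) is divided into 2 shares of €75,000: Elio and Flora each take €75,000.

Elio receives €75,000.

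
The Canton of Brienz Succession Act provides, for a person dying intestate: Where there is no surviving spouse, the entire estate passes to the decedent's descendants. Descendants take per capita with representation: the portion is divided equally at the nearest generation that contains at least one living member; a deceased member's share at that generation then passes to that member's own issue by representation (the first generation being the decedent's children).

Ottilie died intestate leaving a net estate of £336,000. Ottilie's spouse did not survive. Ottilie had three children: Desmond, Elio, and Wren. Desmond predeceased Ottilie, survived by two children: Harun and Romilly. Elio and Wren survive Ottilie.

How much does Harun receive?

The entire £336,000 passes to the descendants.
That amount (£336,000) is divided into 3 shares of £112,000: Elio and Wren each take £112,000; Desmond's £112,000 share passes to Desmond's issue.
Desmond's share (£112,000) is divided into 2 shares of £56,000: Harun and Romilly each take £56,000.

Harun receives £56,000.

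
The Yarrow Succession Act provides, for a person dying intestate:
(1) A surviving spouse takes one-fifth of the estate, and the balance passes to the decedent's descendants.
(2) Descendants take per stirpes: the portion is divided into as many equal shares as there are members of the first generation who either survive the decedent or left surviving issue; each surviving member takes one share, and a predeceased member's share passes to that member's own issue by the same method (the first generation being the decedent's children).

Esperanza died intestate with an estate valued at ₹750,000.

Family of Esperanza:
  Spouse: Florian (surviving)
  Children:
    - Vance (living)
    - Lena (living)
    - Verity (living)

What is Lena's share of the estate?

Lena receives ₹200,000.

Florian takes one-fifth of ₹750,000 = ₹150,000. The remaining ₹600,000 passes to the descendants.
The descendants' portion (₹600,000) is divided into 3 shares of ₹200,000: Vance, Lena, and Verity each take ₹200,000.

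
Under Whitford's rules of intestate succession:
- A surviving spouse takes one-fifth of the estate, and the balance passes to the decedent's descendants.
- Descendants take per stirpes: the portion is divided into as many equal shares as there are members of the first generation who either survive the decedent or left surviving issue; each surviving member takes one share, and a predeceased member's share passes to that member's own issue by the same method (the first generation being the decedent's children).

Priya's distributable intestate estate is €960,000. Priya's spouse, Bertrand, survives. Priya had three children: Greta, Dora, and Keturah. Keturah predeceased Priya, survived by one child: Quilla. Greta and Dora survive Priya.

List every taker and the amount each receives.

Bertrand: €192,000; Greta: €256,000; Dora: €256,000; Quilla: €256,000

Bertrand takes one-fifth of €960,000 = €192,000. The remaining €768,000 passes to the descendants.
The descendants' portion (€768,000) is divided into 3 shares of €256,000: Greta and Dora each take €256,000; Keturah's €256,000 share passes to Keturah's issue.
Keturah's share (€256,000) passes entirely to Quilla.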